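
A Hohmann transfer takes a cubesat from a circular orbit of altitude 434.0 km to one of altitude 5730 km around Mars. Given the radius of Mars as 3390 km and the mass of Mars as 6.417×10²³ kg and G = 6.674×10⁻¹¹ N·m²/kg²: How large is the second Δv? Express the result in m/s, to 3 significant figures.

μ = GM = 6.674×10⁻¹¹ × 6.417×10²³ = 4.283×10¹³ m³/s².
r₁ = 3390 + 434.0 = 3824.0 km = 3.8240×10⁶ m.
r₂ = 3390 + 5730 = 9120.0 km = 9.1200×10⁶ m.
Transfer ellipse a_t = (r₁ + r₂)/2 = 6.472×10⁶ m.
At r₁: circular v_c1 = √(μ/r₁) = 3347 m/s; transfer-periapsis v_p = √[μ(2/r₁ − 1/a_t)] = 3973 m/s.
At r₂: circular v_c2 = √(μ/r₂) = 2167 m/s; transfer-apoapsis v_a = √[μ(2/r₂ − 1/a_t)] = 1666 m/s.
Δv₂ = v_c2 − v_a = 501.3 m/s.

Δv ≈ 501 m/s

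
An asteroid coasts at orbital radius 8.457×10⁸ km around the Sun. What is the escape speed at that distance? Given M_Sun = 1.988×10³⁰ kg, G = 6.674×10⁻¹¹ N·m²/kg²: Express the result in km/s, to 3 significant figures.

v_esc ≈ 17.7 km/s

μ = GM = 6.674×10⁻¹¹ × 1.988×10³⁰ = 1.327×10²⁰ m³/s².
r = 8.457×10⁸ km = 8.457×10¹¹ m.
Escape speed v_esc = √(2μ/r) = √(2 × 1.327×10²⁰ / 8.457×10¹¹) = √(3.138×10⁸) = 17710 m/s.
= 17.71 km/s.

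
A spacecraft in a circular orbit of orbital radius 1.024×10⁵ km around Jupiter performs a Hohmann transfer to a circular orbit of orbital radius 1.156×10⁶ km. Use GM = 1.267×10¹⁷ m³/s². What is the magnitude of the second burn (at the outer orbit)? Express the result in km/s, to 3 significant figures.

r₁ = 1.024×10⁵ km = 1.024×10⁸ m.
r₂ = 1.156×10⁶ km = 1.156×10⁹ m.
Transfer ellipse a_t = (r₁ + r₂)/2 = 6.292×10⁸ m.
At r₁: circular v_c1 = √(μ/r₁) = 35180 m/s; transfer-perijove v_p = √[μ(2/r₁ − 1/a_t)] = 47680 m/s.
At r₂: circular v_c2 = √(μ/r₂) = 10470 m/s; transfer-apojove v_a = √[μ(2/r₂ − 1/a_t)] = 4223 m/s.
Δv₂ = v_c2 − v_a = 6246 m/s.
= 6.246 km/s.

Δv ≈ 6.25 km/s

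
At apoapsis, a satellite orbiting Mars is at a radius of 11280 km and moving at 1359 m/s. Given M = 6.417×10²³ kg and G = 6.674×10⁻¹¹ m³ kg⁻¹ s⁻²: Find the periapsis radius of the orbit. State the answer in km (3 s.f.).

periapsis radius ≈ 3630 km

μ = GM = 6.674×10⁻¹¹ × 6.417×10²³ = 4.283×10¹³ m³/s².
r_a = 1.128×10⁷ m.
Specific energy ε = v²/2 − μ/r = -2.873×10⁶ J/kg, so a = −μ/(2ε) = 7.453×10⁶ m.
The apsides satisfy r_p + r_a = 2a, so the periapsis radius is 2a − r_a = 3.625×10⁶ m = 3625.3 km.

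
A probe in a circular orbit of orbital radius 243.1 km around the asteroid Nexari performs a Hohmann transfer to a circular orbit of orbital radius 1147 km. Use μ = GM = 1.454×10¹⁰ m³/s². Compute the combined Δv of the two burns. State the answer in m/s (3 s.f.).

r₁ = 243.1 km = 2.431×10⁵ m.
r₂ = 1147 km = 1.147×10⁶ m.
Transfer ellipse a_t = (r₁ + r₂)/2 = 6.950×10⁵ m.
At r₁: circular v_c1 = √(μ/r₁) = 244.6 m/s; transfer-periapsis v_p = √[μ(2/r₁ − 1/a_t)] = 314.2 m/s.
Δv₁ = v_p − v_c1 = 69.61 m/s.
At r₂: circular v_c2 = √(μ/r₂) = 112.6 m/s; transfer-apoapsis v_a = √[μ(2/r₂ − 1/a_t)] = 66.59 m/s.
Δv₂ = v_c2 − v_a = 46.00 m/s.
Total Δv = Δv₁ + Δv₂ = 115.6 m/s.

Δv_total ≈ 116 m/s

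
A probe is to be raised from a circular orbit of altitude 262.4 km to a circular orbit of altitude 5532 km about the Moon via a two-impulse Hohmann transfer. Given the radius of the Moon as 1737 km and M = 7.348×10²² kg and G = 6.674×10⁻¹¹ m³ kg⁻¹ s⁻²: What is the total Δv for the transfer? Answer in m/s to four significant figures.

Δv_total ≈ 677.2 m/s

μ = GM = 6.674×10⁻¹¹ × 7.348×10²² = 4.904×10¹² m³/s².
r₁ = 1737 + 262.4 = 1999.4 km = 1.9994×10⁶ m.
r₂ = 1737 + 5532 = 7269.0 km = 7.2690×10⁶ m.
Transfer ellipse a_t = (r₁ + r₂)/2 = 4.634×10⁶ m.
At r₁: circular v_c1 = √(μ/r₁) = 1566 m/s; transfer-perilune v_p = √[μ(2/r₁ − 1/a_t)] = 1961 m/s.
Δv₁ = v_p − v_c1 = 395.3 m/s.
At r₂: circular v_c2 = √(μ/r₂) = 821.4 m/s; transfer-apolune v_a = √[μ(2/r₂ − 1/a_t)] = 539.5 m/s.
Δv₂ = v_c2 − v_a = 281.9 m/s.
Total Δv = Δv₁ + Δv₂ = 677.2 m/s.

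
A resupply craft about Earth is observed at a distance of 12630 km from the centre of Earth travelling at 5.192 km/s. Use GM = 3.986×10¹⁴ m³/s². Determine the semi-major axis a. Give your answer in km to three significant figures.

r = 1.263×10⁷ m.
Specific orbital energy ε = v²/2 − μ/r = (5192)²/2 − 3.986×10¹⁴/1.263×10⁷ = -1.808×10⁷ J/kg.
Since ε = −μ/(2a), a = −μ/(2ε) = 1.102×10⁷ m = 11022 km.

a ≈ 11000 km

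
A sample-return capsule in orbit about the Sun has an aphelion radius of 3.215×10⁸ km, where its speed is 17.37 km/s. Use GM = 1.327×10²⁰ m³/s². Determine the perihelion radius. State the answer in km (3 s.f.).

r_a = 3.215×10¹¹ m.
Specific energy ε = v²/2 − μ/r = -2.619×10⁸ J/kg, so a = −μ/(2ε) = 2.533×10¹¹ m.
The apsides satisfy r_p + r_a = 2a, so the perihelion radius is 2a − r_a = 1.852×10¹¹ m = 1.8519×10⁸ km.

perihelion radius ≈ 1.85×10⁸ km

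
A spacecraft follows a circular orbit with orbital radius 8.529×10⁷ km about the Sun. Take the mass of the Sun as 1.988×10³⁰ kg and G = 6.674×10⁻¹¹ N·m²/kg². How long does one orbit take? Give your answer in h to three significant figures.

μ = GM = 6.674×10⁻¹¹ × 1.988×10³⁰ = 1.327×10²⁰ m³/s².
r = 8.529×10⁷ km = 8.529×10¹⁰ m.
Kepler's third law: T = 2π√(r³/μ) = 2π√((8.529×10¹⁰)³ / 1.327×10²⁰).
r³/μ = 4.676×10¹² s², so T = 2π × 2.162×10⁶ = 1.359×10⁷ s.
Converting: 1.359×10⁷ s ÷ 3600 = 3774 h.

T ≈ 3770 h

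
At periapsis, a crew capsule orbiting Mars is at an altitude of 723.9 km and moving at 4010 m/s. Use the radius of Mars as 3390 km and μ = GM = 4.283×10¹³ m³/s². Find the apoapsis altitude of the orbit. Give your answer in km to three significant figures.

r_p = 3390 + 723.9 = 4113.9 km = 4.114×10⁶ m.
Specific energy ε = v²/2 − μ/r = -2.371×10⁶ J/kg, so a = −μ/(2ε) = 9.032×10⁶ m.
The apsides satisfy r_p + r_a = 2a, so the apoapsis radius is 2a − r_p = 1.395×10⁷ m = 13950 km.
Apoapsis altitude = 13950 − 3390 = 10560 km.

apoapsis altitude ≈ 10600 km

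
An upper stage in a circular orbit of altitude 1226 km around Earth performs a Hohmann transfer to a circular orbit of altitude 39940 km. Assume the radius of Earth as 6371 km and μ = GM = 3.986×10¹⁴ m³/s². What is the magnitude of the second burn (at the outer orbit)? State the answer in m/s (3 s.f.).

Δv ≈ 1380 m/s

r₁ = 6371 + 1226 = 7597.0 km = 7.5970×10⁶ m.
r₂ = 6371 + 39940 = 46311 km = 4.6311×10⁷ m.
Transfer ellipse a_t = (r₁ + r₂)/2 = 2.695×10⁷ m.
At r₁: circular v_c1 = √(μ/r₁) = 7243 m/s; transfer-perigee v_p = √[μ(2/r₁ − 1/a_t)] = 9495 m/s.
At r₂: circular v_c2 = √(μ/r₂) = 2934 m/s; transfer-apogee v_a = √[μ(2/r₂ − 1/a_t)] = 1558 m/s.
Δv₂ = v_c2 − v_a = 1376 m/s.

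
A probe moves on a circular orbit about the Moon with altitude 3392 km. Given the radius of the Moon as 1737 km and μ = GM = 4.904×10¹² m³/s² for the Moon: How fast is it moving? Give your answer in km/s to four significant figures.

v ≈ 0.9778 km/s

r = 1737 + 3392 = 5129.0 km = 5.1290×10⁶ m.
For a circular orbit v = √(μ/r) = √(4.904×10¹² / 5.129×10⁶) = √(9.561×10⁵) = 977.8 m/s.
That is 0.9778 km/s.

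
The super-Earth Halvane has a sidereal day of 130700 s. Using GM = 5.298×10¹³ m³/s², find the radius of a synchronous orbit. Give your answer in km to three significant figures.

r_sync ≈ 28400 km

A synchronous orbit has period T, so by Kepler's third law a = (μT²/4π²)^(1/3).
μT²/4π² = 5.298×10¹³ × (1.307×10⁵)² / 39.48 = 2.292×10²² m³.
a = 2.841×10⁷ m = 28408 km.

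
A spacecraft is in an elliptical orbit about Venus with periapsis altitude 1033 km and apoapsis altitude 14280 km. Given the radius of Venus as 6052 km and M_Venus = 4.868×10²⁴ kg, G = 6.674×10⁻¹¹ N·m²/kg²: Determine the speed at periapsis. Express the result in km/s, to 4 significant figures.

μ = GM = 6.674×10⁻¹¹ × 4.868×10²⁴ = 3.249×10¹⁴ m³/s².
r_p = 6052 + 1033 = 7085.0 km = 7.0850×10⁶ m.
r_a = 6052 + 14280 = 20332 km = 2.0332×10⁷ m.
Semi-major axis a = (r_p + r_a)/2 = 13708 km = 1.371×10⁷ m.
Vis-viva: v² = μ(2/r − 1/a) = 3.249×10¹⁴ × (2.823×10⁻⁷ − 7.295×10⁻⁸) = 6.801×10⁷ m²/s².
v = 8247 m/s = 8.247 km/s.

v ≈ 8.247 km/s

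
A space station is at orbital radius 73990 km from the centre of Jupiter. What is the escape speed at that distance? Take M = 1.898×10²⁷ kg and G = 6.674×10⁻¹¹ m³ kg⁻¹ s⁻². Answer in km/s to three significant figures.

μ = GM = 6.674×10⁻¹¹ × 1.898×10²⁷ = 1.267×10¹⁷ m³/s².
r = 73990 km = 7.399×10⁷ m.
Escape speed v_esc = √(2μ/r) = √(2 × 1.267×10¹⁷ / 7.399×10⁷) = √(3.424×10⁹) = 58520 m/s.
= 58.52 km/s.

v_esc ≈ 58.5 km/s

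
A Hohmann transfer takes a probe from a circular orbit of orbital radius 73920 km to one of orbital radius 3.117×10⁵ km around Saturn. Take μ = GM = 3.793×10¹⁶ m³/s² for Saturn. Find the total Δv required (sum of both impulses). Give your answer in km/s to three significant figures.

Δv_total ≈ 10.4 km/s

r₁ = 73920 km = 7.392×10⁷ m.
r₂ = 3.117×10⁵ km = 3.117×10⁸ m.
Transfer ellipse a_t = (r₁ + r₂)/2 = 1.928×10⁸ m.
At r₁: circular v_c1 = √(μ/r₁) = 22650 m/s; transfer-perikrone v_p = √[μ(2/r₁ − 1/a_t)] = 28800 m/s.
Δv₁ = v_p − v_c1 = 6149 m/s.
At r₂: circular v_c2 = √(μ/r₂) = 11030 m/s; transfer-apokrone v_a = √[μ(2/r₂ − 1/a_t)] = 6830 m/s.
Δv₂ = v_c2 − v_a = 4201 m/s.
Total Δv = Δv₁ + Δv₂ = 10350 m/s = 10.35 km/s.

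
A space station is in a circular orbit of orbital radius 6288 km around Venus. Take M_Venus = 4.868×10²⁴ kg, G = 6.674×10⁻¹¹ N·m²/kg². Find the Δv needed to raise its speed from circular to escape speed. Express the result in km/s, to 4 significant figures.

μ = GM = 6.674×10⁻¹¹ × 4.868×10²⁴ = 3.249×10¹⁴ m³/s².
r = 6288 km = 6.288×10⁶ m.
Circular speed v_c = √(μ/r) = 7188 m/s.
Escape speed v_esc = √(2μ/r) = √2 × v_c = 10170 m/s.
Δv = v_esc − v_c = 2977 m/s = 2.977 km/s.

Δv ≈ 2.977 km/s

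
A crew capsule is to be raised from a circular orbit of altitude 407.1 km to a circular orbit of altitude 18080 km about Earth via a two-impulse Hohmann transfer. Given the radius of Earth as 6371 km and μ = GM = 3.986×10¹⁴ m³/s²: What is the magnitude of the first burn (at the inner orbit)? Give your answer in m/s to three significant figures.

r₁ = 6371 + 407.1 = 6778.1 km = 6.7781×10⁶ m.
r₂ = 6371 + 18080 = 24451 km = 2.4451×10⁷ m.
Transfer ellipse a_t = (r₁ + r₂)/2 = 1.561×10⁷ m.
At r₁: circular v_c1 = √(μ/r₁) = 7669 m/s; transfer-perigee v_p = √[μ(2/r₁ − 1/a_t)] = 9596 m/s.
Δv₁ = v_p − v_c1 = 1928 m/s.

Δv ≈ 1930 m/s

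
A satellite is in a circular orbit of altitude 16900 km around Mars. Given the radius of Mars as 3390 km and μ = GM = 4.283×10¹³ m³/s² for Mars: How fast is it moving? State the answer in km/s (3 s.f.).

r = 3390 + 16900 = 20290 km = 2.0290×10⁷ m.
For a circular orbit v = √(μ/r) = √(4.283×10¹³ / 2.029×10⁷) = √(2.111×10⁶) = 1453 m/s.
That is 1.453 km/s.

v ≈ 1.45 km/s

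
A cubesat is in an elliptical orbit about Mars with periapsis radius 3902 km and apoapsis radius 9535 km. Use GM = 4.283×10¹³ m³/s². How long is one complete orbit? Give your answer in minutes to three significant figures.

T ≈ 279 minutes

Semi-major axis a = (r_p + r_a)/2 = (3902.0 + 9535.0)/2 = 6718.5 km = 6.718×10⁶ m.
By Kepler's third law T = 2π√(a³/μ) = 2π × 2.661×10³ = 1.672×10⁴ s.
= 278.7 minutes.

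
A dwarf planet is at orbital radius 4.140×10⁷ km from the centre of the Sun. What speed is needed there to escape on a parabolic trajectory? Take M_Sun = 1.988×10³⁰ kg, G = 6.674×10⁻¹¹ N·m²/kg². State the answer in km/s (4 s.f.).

μ = GM = 6.674×10⁻¹¹ × 1.988×10³⁰ = 1.327×10²⁰ m³/s².
r = 4.140×10⁷ km = 4.140×10¹⁰ m.
Escape speed v_esc = √(2μ/r) = √(2 × 1.327×10²⁰ / 4.140×10¹⁰) = √(6.410×10⁹) = 80060 m/s.
= 80.06 km/s.

v_esc ≈ 80.06 km/s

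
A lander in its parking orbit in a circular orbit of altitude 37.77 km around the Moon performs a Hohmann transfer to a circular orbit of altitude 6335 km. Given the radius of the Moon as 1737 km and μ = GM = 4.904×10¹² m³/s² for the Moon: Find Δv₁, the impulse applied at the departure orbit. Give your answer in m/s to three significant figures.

Δv ≈ 466 m/s

r₁ = 1737 + 37.77 = 1774.8 km = 1.7748×10⁶ m.
r₂ = 1737 + 6335 = 8072.0 km = 8.0720×10⁶ m.
Transfer ellipse a_t = (r₁ + r₂)/2 = 4.923×10⁶ m.
At r₁: circular v_c1 = √(μ/r₁) = 1662 m/s; transfer-perilune v_p = √[μ(2/r₁ − 1/a_t)] = 2128 m/s.
Δv₁ = v_p − v_c1 = 466.2 m/s.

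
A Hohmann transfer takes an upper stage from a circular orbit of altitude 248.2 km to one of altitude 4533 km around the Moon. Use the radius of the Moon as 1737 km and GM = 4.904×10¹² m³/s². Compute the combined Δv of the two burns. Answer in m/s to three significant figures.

Δv_total ≈ 636 m/s

r₁ = 1737 + 248.2 = 1985.2 km = 1.9852×10⁶ m.
r₂ = 1737 + 4533 = 6270.0 km = 6.2700×10⁶ m.
Transfer ellipse a_t = (r₁ + r₂)/2 = 4.128×10⁶ m.
At r₁: circular v_c1 = √(μ/r₁) = 1572 m/s; transfer-perilune v_p = √[μ(2/r₁ − 1/a_t)] = 1937 m/s.
Δv₁ = v_p − v_c1 = 365.4 m/s.
At r₂: circular v_c2 = √(μ/r₂) = 884.4 m/s; transfer-apolune v_a = √[μ(2/r₂ − 1/a_t)] = 613.3 m/s.
Δv₂ = v_c2 − v_a = 271.1 m/s.
Total Δv = Δv₁ + Δv₂ = 636.5 m/s.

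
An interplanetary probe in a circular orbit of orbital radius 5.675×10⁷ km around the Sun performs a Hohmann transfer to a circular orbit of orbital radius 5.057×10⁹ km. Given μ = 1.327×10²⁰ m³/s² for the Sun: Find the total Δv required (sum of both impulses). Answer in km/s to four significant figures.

Δv_total ≈ 24.01 km/s

r₁ = 5.675×10⁷ km = 5.675×10¹⁰ m.
r₂ = 5.057×10⁹ km = 5.057×10¹² m.
Transfer ellipse a_t = (r₁ + r₂)/2 = 2.557×10¹² m.
At r₁: circular v_c1 = √(μ/r₁) = 48360 m/s; transfer-perihelion v_p = √[μ(2/r₁ − 1/a_t)] = 68010 m/s.
Δv₁ = v_p − v_c1 = 19650 m/s.
At r₂: circular v_c2 = √(μ/r₂) = 5123 m/s; transfer-aphelion v_a = √[μ(2/r₂ − 1/a_t)] = 763.2 m/s.
Δv₂ = v_c2 − v_a = 4359 m/s.
Total Δv = Δv₁ + Δv₂ = 24010 m/s = 24.01 km/s.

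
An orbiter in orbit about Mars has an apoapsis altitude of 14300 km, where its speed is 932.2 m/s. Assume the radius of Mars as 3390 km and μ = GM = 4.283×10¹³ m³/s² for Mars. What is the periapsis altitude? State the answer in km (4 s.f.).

periapsis altitude ≈ 479.0 km

r_a = 3390 + 14300 = 17690 km = 1.769×10⁷ m.
Specific energy ε = v²/2 − μ/r = -1.987×10⁶ J/kg, so a = −μ/(2ε) = 1.078×10⁷ m.
The apsides satisfy r_p + r_a = 2a, so the periapsis radius is 2a − r_a = 3.869×10⁶ m = 3869.0 km.
Periapsis altitude = 3869.0 − 3390 = 478.98 km.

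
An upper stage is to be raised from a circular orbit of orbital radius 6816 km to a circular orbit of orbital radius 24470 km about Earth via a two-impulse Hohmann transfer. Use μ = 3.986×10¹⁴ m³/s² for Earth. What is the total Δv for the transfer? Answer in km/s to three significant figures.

r₁ = 6816 km = 6.816×10⁶ m.
r₂ = 24470 km = 2.447×10⁷ m.
Transfer ellipse a_t = (r₁ + r₂)/2 = 1.564×10⁷ m.
At r₁: circular v_c1 = √(μ/r₁) = 7647 m/s; transfer-perigee v_p = √[μ(2/r₁ − 1/a_t)] = 9564 m/s.
Δv₁ = v_p − v_c1 = 1917 m/s.
At r₂: circular v_c2 = √(μ/r₂) = 4036 m/s; transfer-apogee v_a = √[μ(2/r₂ − 1/a_t)] = 2664 m/s.
Δv₂ = v_c2 − v_a = 1372 m/s.
Total Δv = Δv₁ + Δv₂ = 3289 m/s = 3.289 km/s.

Δv_total ≈ 3.29 km/s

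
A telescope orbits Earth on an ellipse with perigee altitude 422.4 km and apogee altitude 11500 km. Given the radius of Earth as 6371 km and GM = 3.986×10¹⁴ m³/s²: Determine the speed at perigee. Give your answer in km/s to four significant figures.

r_p = 6371 + 422.4 = 6793.4 km = 6.7934×10⁶ m.
r_a = 6371 + 11500 = 17871 km = 1.7871×10⁷ m.
Semi-major axis a = (r_p + r_a)/2 = 12332 km = 1.233×10⁷ m.
Vis-viva: v² = μ(2/r − 1/a) = 3.986×10¹⁴ × (2.944×10⁻⁷ − 8.109×10⁻⁸) = 8.503×10⁷ m²/s².
v = 9221 m/s = 9.221 km/s.

v ≈ 9.221 km/s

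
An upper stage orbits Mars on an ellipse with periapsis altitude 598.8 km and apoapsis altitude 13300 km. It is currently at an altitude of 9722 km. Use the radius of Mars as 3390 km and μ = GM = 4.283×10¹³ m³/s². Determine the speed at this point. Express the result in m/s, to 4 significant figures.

r_p = 3390 + 598.8 = 3988.8 km = 3.9888×10⁶ m.
r_a = 3390 + 13300 = 16690 km = 1.6690×10⁷ m.
r = 3390 + 9722 = 13112 km = 1.311×10⁷ m.
Semi-major axis a = (r_p + r_a)/2 = 10339 km = 1.034×10⁷ m.
Vis-viva: v² = μ(2/r − 1/a) = 4.283×10¹³ × (1.525×10⁻⁷ − 9.672×10⁻⁸) = 2.391×10⁶ m²/s².
v = 1546 m/s.

v ≈ 1546 m/s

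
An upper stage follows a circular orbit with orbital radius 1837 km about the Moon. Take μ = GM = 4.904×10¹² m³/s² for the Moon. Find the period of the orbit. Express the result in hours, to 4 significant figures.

T ≈ 1.962 hours

r = 1837 km = 1.837×10⁶ m.
Kepler's third law: T = 2π√(r³/μ) = 2π√((1.837×10⁶)³ / 4.904×10¹²).
r³/μ = 1.264×10⁶ s², so T = 2π × 1.124×10³ = 7.064×10³ s.
Converting: 7.064×10³ s ÷ 3600 = 1.962 hours.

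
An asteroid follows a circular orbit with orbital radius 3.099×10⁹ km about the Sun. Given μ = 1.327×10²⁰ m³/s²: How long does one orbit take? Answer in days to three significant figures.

r = 3.099×10⁹ km = 3.099×10¹² m.
Kepler's third law: T = 2π√(r³/μ) = 2π√((3.099×10¹²)³ / 1.327×10²⁰).
r³/μ = 2.243×10¹⁷ s², so T = 2π × 4.736×10⁸ = 2.976×10⁹ s.
Converting: 2.976×10⁹ s ÷ 86400 = 34440 days.

T ≈ 34400 days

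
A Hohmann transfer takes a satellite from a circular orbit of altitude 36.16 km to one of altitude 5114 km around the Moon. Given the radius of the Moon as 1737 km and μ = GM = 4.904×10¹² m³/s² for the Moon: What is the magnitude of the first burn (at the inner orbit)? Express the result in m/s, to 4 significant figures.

r₁ = 1737 + 36.16 = 1773.2 km = 1.7732×10⁶ m.
r₂ = 1737 + 5114 = 6851.0 km = 6.8510×10⁶ m.
Transfer ellipse a_t = (r₁ + r₂)/2 = 4.312×10⁶ m.
At r₁: circular v_c1 = √(μ/r₁) = 1663 m/s; transfer-perilune v_p = √[μ(2/r₁ − 1/a_t)] = 2096 m/s.
Δv₁ = v_p − v_c1 = 433.2 m/s.

Δv ≈ 433.2 m/s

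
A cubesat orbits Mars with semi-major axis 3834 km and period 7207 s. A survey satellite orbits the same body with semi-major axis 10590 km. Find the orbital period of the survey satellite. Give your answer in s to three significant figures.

Kepler's third law: T² ∝ a³, so T₂ = T₁ (a₂/a₁)^(3/2).
a₂/a₁ = 2.762, (a₂/a₁)^(3/2) = 4.591.
T₂ = 7207 × 4.591 = 33080 s.

T₂ ≈ 33100 s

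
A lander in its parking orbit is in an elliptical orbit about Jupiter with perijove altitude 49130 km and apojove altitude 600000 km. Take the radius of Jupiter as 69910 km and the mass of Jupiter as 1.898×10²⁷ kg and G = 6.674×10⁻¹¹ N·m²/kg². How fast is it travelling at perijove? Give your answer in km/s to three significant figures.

μ = GM = 6.674×10⁻¹¹ × 1.898×10²⁷ = 1.267×10¹⁷ m³/s².
r_p = 69910 + 49130 = 119040 km = 1.1904×10⁸ m.
r_a = 69910 + 600000 = 669910 km = 6.6991×10⁸ m.
Semi-major axis a = (r_p + r_a)/2 = 3.9448×10⁵ km = 3.945×10⁸ m.
Vis-viva: v² = μ(2/r − 1/a) = 1.267×10¹⁷ × (1.680×10⁻⁸ − 2.535×10⁻⁹) = 1.807×10⁹ m²/s².
v = 42510 m/s = 42.51 km/s.

v ≈ 42.5 km/s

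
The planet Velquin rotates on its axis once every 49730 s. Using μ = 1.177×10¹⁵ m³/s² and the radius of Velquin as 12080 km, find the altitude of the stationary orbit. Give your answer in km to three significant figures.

h_sync ≈ 29900 km

A synchronous orbit has period T, so by Kepler's third law a = (μT²/4π²)^(1/3).
μT²/4π² = 1.177×10¹⁵ × (4.973×10⁴)² / 39.48 = 7.373×10²² m³.
a = 4.193×10⁷ m = 41933 km.
Altitude h = a − R = 41933 − 12080 = 29853 km.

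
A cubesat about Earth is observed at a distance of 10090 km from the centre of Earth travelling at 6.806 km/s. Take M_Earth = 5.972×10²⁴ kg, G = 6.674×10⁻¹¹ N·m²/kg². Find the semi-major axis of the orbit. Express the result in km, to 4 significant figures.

a ≈ 12200 km

μ = GM = 6.674×10⁻¹¹ × 5.972×10²⁴ = 3.986×10¹⁴ m³/s².
r = 1.009×10⁷ m.
Specific orbital energy ε = v²/2 − μ/r = (6806)²/2 − 3.986×10¹⁴/1.009×10⁷ = -1.634×10⁷ J/kg.
Since ε = −μ/(2a), a = −μ/(2ε) = 1.220×10⁷ m = 12196 km.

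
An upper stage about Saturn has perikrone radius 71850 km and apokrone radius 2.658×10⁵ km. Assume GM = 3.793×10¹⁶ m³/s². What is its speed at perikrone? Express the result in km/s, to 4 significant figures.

Semi-major axis a = (r_p + r_a)/2 = 1.6882×10⁵ km = 1.688×10⁸ m.
Vis-viva: v² = μ(2/r − 1/a) = 3.793×10¹⁶ × (2.784×10⁻⁸ − 5.923×10⁻⁹) = 8.311×10⁸ m²/s².
v = 28830 m/s = 28.83 km/s.

v ≈ 28.83 km/s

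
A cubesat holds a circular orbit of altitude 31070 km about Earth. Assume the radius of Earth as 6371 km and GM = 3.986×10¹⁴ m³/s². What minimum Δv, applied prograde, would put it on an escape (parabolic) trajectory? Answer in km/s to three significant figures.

r = 6371 + 31070 = 37441 km = 3.7441×10⁷ m.
Circular speed v_c = √(μ/r) = 3263 m/s.
Escape speed v_esc = √(2μ/r) = √2 × v_c = 4614 m/s.
Δv = v_esc − v_c = 1352 m/s = 1.352 km/s.

Δv ≈ 1.35 km/s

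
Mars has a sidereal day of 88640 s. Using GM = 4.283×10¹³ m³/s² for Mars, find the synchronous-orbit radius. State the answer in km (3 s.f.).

A synchronous orbit has period T, so by Kepler's third law a = (μT²/4π²)^(1/3).
μT²/4π² = 4.283×10¹³ × (8.864×10⁴)² / 39.48 = 8.524×10²¹ m³.
a = 2.043×10⁷ m = 20428 km.

r_sync ≈ 20400 km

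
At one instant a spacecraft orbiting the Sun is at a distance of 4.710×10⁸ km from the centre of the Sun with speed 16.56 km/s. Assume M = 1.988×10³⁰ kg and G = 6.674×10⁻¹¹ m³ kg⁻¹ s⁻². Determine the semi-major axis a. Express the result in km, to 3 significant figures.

a ≈ 4.59×10⁸ km

μ = GM = 6.674×10⁻¹¹ × 1.988×10³⁰ = 1.327×10²⁰ m³/s².
r = 4.710×10¹¹ m.
Vis-viva rearranged: 1/a = 2/r − v²/μ = 4.246×10⁻¹² − 2.067×10⁻¹² = 2.179×10⁻¹² m⁻¹.
a = 4.588×10¹¹ m = 4.5884×10⁸ km.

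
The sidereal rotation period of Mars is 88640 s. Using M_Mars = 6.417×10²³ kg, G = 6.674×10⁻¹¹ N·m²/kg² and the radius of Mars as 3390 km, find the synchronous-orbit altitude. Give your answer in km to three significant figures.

μ = GM = 6.674×10⁻¹¹ × 6.417×10²³ = 4.283×10¹³ m³/s².
A synchronous orbit has period T, so by Kepler's third law a = (μT²/4π²)^(1/3).
μT²/4π² = 4.283×10¹³ × (8.864×10⁴)² / 39.48 = 8.524×10²¹ m³.
a = 2.043×10⁷ m = 20427 km.
Altitude h = a − R = 20427 − 3390 = 17037 km.

h_sync ≈ 17000 km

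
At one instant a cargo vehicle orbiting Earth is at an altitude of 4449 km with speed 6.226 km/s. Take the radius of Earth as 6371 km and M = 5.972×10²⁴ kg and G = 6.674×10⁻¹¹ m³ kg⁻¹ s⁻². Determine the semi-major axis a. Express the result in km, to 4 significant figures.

μ = GM = 6.674×10⁻¹¹ × 5.972×10²⁴ = 3.986×10¹⁴ m³/s².
r = 6371 + 4449 = 10820 km = 1.082×10⁷ m.
Vis-viva rearranged: 1/a = 2/r − v²/μ = 1.848×10⁻⁷ − 9.726×10⁻⁸ = 8.759×10⁻⁸ m⁻¹.
a = 1.142×10⁷ m = 11417 km.

a ≈ 11420 km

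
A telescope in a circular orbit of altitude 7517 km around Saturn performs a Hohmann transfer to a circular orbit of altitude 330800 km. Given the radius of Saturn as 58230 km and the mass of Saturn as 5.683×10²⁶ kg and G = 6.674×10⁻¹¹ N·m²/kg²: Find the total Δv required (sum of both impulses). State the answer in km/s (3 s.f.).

μ = GM = 6.674×10⁻¹¹ × 5.683×10²⁶ = 3.793×10¹⁶ m³/s².
r₁ = 58230 + 7517 = 65747 km = 6.5747×10⁷ m.
r₂ = 58230 + 330800 = 389030 km = 3.8903×10⁸ m.
Transfer ellipse a_t = (r₁ + r₂)/2 = 2.274×10⁸ m.
At r₁: circular v_c1 = √(μ/r₁) = 24020 m/s; transfer-perikrone v_p = √[μ(2/r₁ − 1/a_t)] = 31420 m/s.
Δv₁ = v_p − v_c1 = 7398 m/s.
At r₂: circular v_c2 = √(μ/r₂) = 9874 m/s; transfer-apokrone v_a = √[μ(2/r₂ − 1/a_t)] = 5309 m/s.
Δv₂ = v_c2 − v_a = 4565 m/s.
Total Δv = Δv₁ + Δv₂ = 11960 m/s = 11.96 km/s.

Δv_total ≈ 12.0 km/s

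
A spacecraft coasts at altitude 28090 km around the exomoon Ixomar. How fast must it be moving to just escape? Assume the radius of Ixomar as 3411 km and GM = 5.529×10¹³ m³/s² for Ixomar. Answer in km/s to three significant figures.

v_esc ≈ 1.87 km/s

r = 3411 + 28090 = 31501 km = 3.1501×10⁷ m.
Escape speed v_esc = √(2μ/r) = √(2 × 5.529×10¹³ / 3.150×10⁷) = √(3.510×10⁶) = 1874 m/s.
= 1.874 km/s.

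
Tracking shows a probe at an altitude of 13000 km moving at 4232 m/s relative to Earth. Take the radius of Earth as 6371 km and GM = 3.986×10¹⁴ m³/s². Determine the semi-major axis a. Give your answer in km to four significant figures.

a ≈ 17150 km

r = 6371 + 13000 = 19371 km = 1.937×10⁷ m.
Vis-viva rearranged: 1/a = 2/r − v²/μ = 1.032×10⁻⁷ − 4.493×10⁻⁸ = 5.832×10⁻⁸ m⁻¹.
a = 1.715×10⁷ m = 17148 km.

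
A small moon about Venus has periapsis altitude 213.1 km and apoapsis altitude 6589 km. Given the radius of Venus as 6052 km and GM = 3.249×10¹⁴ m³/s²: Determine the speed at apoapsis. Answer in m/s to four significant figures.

r_p = 6052 + 213.1 = 6265.1 km = 6.2651×10⁶ m.
r_a = 6052 + 6589 = 12641 km = 1.2641×10⁷ m.
Semi-major axis a = (r_p + r_a)/2 = 9453.0 km = 9.453×10⁶ m.
Vis-viva: v² = μ(2/r − 1/a) = 3.249×10¹⁴ × (1.582×10⁻⁷ − 1.058×10⁻⁷) = 1.703×10⁷ m²/s².
v = 4127 m/s.

v ≈ 4127 m/s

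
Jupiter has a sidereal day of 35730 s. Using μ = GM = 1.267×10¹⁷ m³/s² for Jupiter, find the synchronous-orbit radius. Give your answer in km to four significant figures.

A synchronous orbit has period T, so by Kepler's third law a = (μT²/4π²)^(1/3).
μT²/4π² = 1.267×10¹⁷ × (3.573×10⁴)² / 39.48 = 4.097×10²⁴ m³.
a = 1.600×10⁸ m = 1.6002×10⁵ km.

r_sync ≈ 1.600×10⁵ km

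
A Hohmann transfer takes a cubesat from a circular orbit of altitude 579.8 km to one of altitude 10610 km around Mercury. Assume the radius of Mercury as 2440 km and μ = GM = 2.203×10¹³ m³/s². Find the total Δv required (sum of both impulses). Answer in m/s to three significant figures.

Δv_total ≈ 1240 m/s

r₁ = 2440 + 579.8 = 3019.8 km = 3.0198×10⁶ m.
r₂ = 2440 + 10610 = 13050 km = 1.3050×10⁷ m.
Transfer ellipse a_t = (r₁ + r₂)/2 = 8.035×10⁶ m.
At r₁: circular v_c1 = √(μ/r₁) = 2701 m/s; transfer-periherm v_p = √[μ(2/r₁ − 1/a_t)] = 3442 m/s.
Δv₁ = v_p − v_c1 = 741.2 m/s.
At r₂: circular v_c2 = √(μ/r₂) = 1299 m/s; transfer-apoherm v_a = √[μ(2/r₂ − 1/a_t)] = 796.5 m/s.
Δv₂ = v_c2 − v_a = 502.8 m/s.
Total Δv = Δv₁ + Δv₂ = 1244 m/s.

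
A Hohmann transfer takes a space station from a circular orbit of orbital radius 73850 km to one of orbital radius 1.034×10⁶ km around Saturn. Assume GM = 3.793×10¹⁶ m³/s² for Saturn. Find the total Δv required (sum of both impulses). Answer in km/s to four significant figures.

Δv_total ≈ 12.15 km/s

r₁ = 73850 km = 7.385×10⁷ m.
r₂ = 1.034×10⁶ km = 1.034×10⁹ m.
Transfer ellipse a_t = (r₁ + r₂)/2 = 5.539×10⁸ m.
At r₁: circular v_c1 = √(μ/r₁) = 22660 m/s; transfer-perikrone v_p = √[μ(2/r₁ − 1/a_t)] = 30960 m/s.
Δv₁ = v_p − v_c1 = 8301 m/s.
At r₂: circular v_c2 = √(μ/r₂) = 6057 m/s; transfer-apokrone v_a = √[μ(2/r₂ − 1/a_t)] = 2211 m/s.
Δv₂ = v_c2 − v_a = 3845 m/s.
Total Δv = Δv₁ + Δv₂ = 12150 m/s = 12.15 km/s.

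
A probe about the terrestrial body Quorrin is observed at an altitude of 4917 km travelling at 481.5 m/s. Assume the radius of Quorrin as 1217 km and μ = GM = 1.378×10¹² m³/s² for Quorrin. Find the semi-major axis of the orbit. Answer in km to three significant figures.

a ≈ 6340 km

r = 1217 + 4917 = 6134.0 km = 6.134×10⁶ m.
Vis-viva rearranged: 1/a = 2/r − v²/μ = 3.261×10⁻⁷ − 1.682×10⁻⁷ = 1.578×10⁻⁷ m⁻¹.
a = 6.337×10⁶ m = 6336.9 km.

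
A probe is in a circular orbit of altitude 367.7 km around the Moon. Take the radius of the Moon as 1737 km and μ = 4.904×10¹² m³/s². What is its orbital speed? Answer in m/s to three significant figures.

r = 1737 + 367.7 = 2104.7 km = 2.1047×10⁶ m.
For a circular orbit v = √(μ/r) = √(4.904×10¹² / 2.105×10⁶) = √(2.330×10⁶) = 1526 m/s.

v ≈ 1530 m/s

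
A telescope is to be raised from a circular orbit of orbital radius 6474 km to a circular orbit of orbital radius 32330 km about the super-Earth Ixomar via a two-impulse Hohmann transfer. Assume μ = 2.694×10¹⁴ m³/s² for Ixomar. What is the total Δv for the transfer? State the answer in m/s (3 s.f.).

r₁ = 6474 km = 6.474×10⁶ m.
r₂ = 32330 km = 3.233×10⁷ m.
Transfer ellipse a_t = (r₁ + r₂)/2 = 1.940×10⁷ m.
At r₁: circular v_c1 = √(μ/r₁) = 6451 m/s; transfer-periapsis v_p = √[μ(2/r₁ − 1/a_t)] = 8327 m/s.
Δv₁ = v_p − v_c1 = 1876 m/s.
At r₂: circular v_c2 = √(μ/r₂) = 2887 m/s; transfer-apoapsis v_a = √[μ(2/r₂ − 1/a_t)] = 1667 m/s.
Δv₂ = v_c2 − v_a = 1219 m/s.
Total Δv = Δv₁ + Δv₂ = 3095 m/s.

Δv_total ≈ 3100 m/s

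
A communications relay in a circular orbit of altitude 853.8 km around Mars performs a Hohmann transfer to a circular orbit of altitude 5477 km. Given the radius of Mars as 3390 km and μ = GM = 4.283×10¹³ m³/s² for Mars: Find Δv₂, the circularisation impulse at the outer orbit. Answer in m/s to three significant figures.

r₁ = 3390 + 853.8 = 4243.8 km = 4.2438×10⁶ m.
r₂ = 3390 + 5477 = 8867.0 km = 8.8670×10⁶ m.
Transfer ellipse a_t = (r₁ + r₂)/2 = 6.555×10⁶ m.
At r₁: circular v_c1 = √(μ/r₁) = 3177 m/s; transfer-periapsis v_p = √[μ(2/r₁ − 1/a_t)] = 3695 m/s.
At r₂: circular v_c2 = √(μ/r₂) = 2198 m/s; transfer-apoapsis v_a = √[μ(2/r₂ − 1/a_t)] = 1768 m/s.
Δv₂ = v_c2 − v_a = 429.5 m/s.

Δv ≈ 429 m/s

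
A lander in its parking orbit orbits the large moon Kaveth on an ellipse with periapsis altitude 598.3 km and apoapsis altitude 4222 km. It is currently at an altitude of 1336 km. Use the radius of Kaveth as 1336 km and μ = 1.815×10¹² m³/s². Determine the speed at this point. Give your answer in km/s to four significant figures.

r_p = 1336 + 598.3 = 1934.3 km = 1.9343×10⁶ m.
r_a = 1336 + 4222 = 5558.0 km = 5.5580×10⁶ m.
r = 1336 + 1336 = 2672.0 km = 2.672×10⁶ m.
Semi-major axis a = (r_p + r_a)/2 = 3746.2 km = 3.746×10⁶ m.
Vis-viva: v² = μ(2/r − 1/a) = 1.815×10¹² × (7.485×10⁻⁷ − 2.669×10⁻⁷) = 8.740×10⁵ m²/s².
v = 934.9 m/s = 0.9349 km/s.

v ≈ 0.9349 km/s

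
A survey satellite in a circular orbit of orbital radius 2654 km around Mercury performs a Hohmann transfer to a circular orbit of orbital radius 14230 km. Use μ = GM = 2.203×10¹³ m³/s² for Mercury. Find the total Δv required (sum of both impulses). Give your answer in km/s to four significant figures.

Δv_total ≈ 1.406 km/s

r₁ = 2654 km = 2.654×10⁶ m.
r₂ = 14230 km = 1.423×10⁷ m.
Transfer ellipse a_t = (r₁ + r₂)/2 = 8.442×10⁶ m.
At r₁: circular v_c1 = √(μ/r₁) = 2881 m/s; transfer-periherm v_p = √[μ(2/r₁ − 1/a_t)] = 3741 m/s.
Δv₁ = v_p − v_c1 = 859.5 m/s.
At r₂: circular v_c2 = √(μ/r₂) = 1244 m/s; transfer-apoherm v_a = √[μ(2/r₂ − 1/a_t)] = 697.6 m/s.
Δv₂ = v_c2 − v_a = 546.6 m/s.
Total Δv = Δv₁ + Δv₂ = 1406 m/s = 1.406 km/s.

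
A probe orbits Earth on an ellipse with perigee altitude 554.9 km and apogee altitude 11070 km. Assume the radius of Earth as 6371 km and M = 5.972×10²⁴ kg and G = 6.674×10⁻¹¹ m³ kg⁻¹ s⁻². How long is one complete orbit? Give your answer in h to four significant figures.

T ≈ 3.718 h

μ = GM = 6.674×10⁻¹¹ × 5.972×10²⁴ = 3.986×10¹⁴ m³/s².
r_p = 6371 + 554.9 = 6925.9 km = 6.9259×10⁶ m.
r_a = 6371 + 11070 = 17441 km = 1.7441×10⁷ m.
Semi-major axis a = (r_p + r_a)/2 = (6925.9 + 17441)/2 = 12183 km = 1.218×10⁷ m.
By Kepler's third law T = 2π√(a³/μ) = 2π × 2.130×10³ = 1.338×10⁴ s.
= 3.718 h.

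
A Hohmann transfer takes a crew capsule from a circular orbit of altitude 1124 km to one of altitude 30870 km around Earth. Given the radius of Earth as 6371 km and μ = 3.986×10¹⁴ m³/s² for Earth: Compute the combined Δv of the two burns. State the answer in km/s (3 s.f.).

r₁ = 6371 + 1124 = 7495.0 km = 7.4950×10⁶ m.
r₂ = 6371 + 30870 = 37241 km = 3.7241×10⁷ m.
Transfer ellipse a_t = (r₁ + r₂)/2 = 2.237×10⁷ m.
At r₁: circular v_c1 = √(μ/r₁) = 7293 m/s; transfer-perigee v_p = √[μ(2/r₁ − 1/a_t)] = 9410 m/s.
Δv₁ = v_p − v_c1 = 2117 m/s.
At r₂: circular v_c2 = √(μ/r₂) = 3272 m/s; transfer-apogee v_a = √[μ(2/r₂ − 1/a_t)] = 1894 m/s.
Δv₂ = v_c2 − v_a = 1378 m/s.
Total Δv = Δv₁ + Δv₂ = 3495 m/s = 3.495 km/s.

Δv_total ≈ 3.49 km/s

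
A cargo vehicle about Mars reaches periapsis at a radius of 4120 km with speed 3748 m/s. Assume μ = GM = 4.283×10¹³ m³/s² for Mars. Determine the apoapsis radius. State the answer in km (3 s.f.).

r_p = 4.120×10⁶ m.
Specific energy ε = v²/2 − μ/r = -3.372×10⁶ J/kg, so a = −μ/(2ε) = 6.351×10⁶ m.
The apsides satisfy r_p + r_a = 2a, so the apoapsis radius is 2a − r_p = 8.582×10⁶ m = 8582.1 km.

apoapsis radius ≈ 8580 km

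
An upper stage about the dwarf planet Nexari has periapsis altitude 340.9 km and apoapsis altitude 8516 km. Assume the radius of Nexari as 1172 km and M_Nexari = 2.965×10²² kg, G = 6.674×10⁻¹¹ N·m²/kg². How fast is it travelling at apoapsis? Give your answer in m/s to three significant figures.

μ = GM = 6.674×10⁻¹¹ × 2.965×10²² = 1.979×10¹² m³/s².
r_p = 1172 + 340.9 = 1512.9 km = 1.5129×10⁶ m.
r_a = 1172 + 8516 = 9688.0 km = 9.6880×10⁶ m.
Semi-major axis a = (r_p + r_a)/2 = 5600.4 km = 5.600×10⁶ m.
Vis-viva: v² = μ(2/r − 1/a) = 1.979×10¹² × (2.064×10⁻⁷ − 1.786×10⁻⁷) = 5.518×10⁴ m²/s².
v = 234.9 m/s.

v ≈ 235 m/s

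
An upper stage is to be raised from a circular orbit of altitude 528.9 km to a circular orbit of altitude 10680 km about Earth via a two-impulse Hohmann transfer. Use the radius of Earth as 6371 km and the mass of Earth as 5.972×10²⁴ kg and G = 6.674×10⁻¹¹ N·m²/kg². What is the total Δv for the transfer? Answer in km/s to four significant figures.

μ = GM = 6.674×10⁻¹¹ × 5.972×10²⁴ = 3.986×10¹⁴ m³/s².
r₁ = 6371 + 528.9 = 6899.9 km = 6.8999×10⁶ m.
r₂ = 6371 + 10680 = 17051 km = 1.7051×10⁷ m.
Transfer ellipse a_t = (r₁ + r₂)/2 = 1.198×10⁷ m.
At r₁: circular v_c1 = √(μ/r₁) = 7600 m/s; transfer-perigee v_p = √[μ(2/r₁ − 1/a_t)] = 9069 m/s.
Δv₁ = v_p − v_c1 = 1469 m/s.
At r₂: circular v_c2 = √(μ/r₂) = 4835 m/s; transfer-apogee v_a = √[μ(2/r₂ − 1/a_t)] = 3670 m/s.
Δv₂ = v_c2 − v_a = 1165 m/s.
Total Δv = Δv₁ + Δv₂ = 2634 m/s = 2.634 km/s.

Δv_total ≈ 2.634 km/s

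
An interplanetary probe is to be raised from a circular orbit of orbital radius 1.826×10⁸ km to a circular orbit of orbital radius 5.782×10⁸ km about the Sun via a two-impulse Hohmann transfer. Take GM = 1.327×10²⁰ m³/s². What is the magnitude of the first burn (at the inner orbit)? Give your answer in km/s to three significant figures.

r₁ = 1.826×10⁸ km = 1.826×10¹¹ m.
r₂ = 5.782×10⁸ km = 5.782×10¹¹ m.
Transfer ellipse a_t = (r₁ + r₂)/2 = 3.804×10¹¹ m.
At r₁: circular v_c1 = √(μ/r₁) = 26960 m/s; transfer-perihelion v_p = √[μ(2/r₁ − 1/a_t)] = 33240 m/s.
Δv₁ = v_p − v_c1 = 6278 m/s.
= 6.278 km/s.

Δv ≈ 6.28 km/s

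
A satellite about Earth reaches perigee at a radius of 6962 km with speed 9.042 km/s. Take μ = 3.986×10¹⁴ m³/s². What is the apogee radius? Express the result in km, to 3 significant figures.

apogee radius ≈ 17400 km

r_p = 6.962×10⁶ m.
Specific energy ε = v²/2 − μ/r = -1.637×10⁷ J/kg, so a = −μ/(2ε) = 1.217×10⁷ m.
The apsides satisfy r_p + r_a = 2a, so the apogee radius is 2a − r_p = 1.738×10⁷ m = 17380 km.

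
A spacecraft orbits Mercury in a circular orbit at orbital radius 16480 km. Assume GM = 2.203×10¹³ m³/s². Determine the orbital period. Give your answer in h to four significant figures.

T ≈ 24.88 h

r = 16480 km = 1.648×10⁷ m.
Kepler's third law: T = 2π√(r³/μ) = 2π√((1.648×10⁷)³ / 2.203×10¹³).
r³/μ = 2.032×10⁸ s², so T = 2π × 1.425×10⁴ = 8.956×10⁴ s.
Converting: 8.956×10⁴ s ÷ 3600 = 24.88 h.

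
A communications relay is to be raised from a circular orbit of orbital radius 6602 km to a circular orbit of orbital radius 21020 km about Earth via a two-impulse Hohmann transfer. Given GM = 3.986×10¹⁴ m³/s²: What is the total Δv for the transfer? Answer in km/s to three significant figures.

Δv_total ≈ 3.16 km/s

r₁ = 6602 km = 6.602×10⁶ m.
r₂ = 21020 km = 2.102×10⁷ m.
Transfer ellipse a_t = (r₁ + r₂)/2 = 1.381×10⁷ m.
At r₁: circular v_c1 = √(μ/r₁) = 7770 m/s; transfer-perigee v_p = √[μ(2/r₁ − 1/a_t)] = 9586 m/s.
Δv₁ = v_p − v_c1 = 1816 m/s.
At r₂: circular v_c2 = √(μ/r₂) = 4355 m/s; transfer-apogee v_a = √[μ(2/r₂ − 1/a_t)] = 3011 m/s.
Δv₂ = v_c2 − v_a = 1344 m/s.
Total Δv = Δv₁ + Δv₂ = 3160 m/s = 3.160 km/s.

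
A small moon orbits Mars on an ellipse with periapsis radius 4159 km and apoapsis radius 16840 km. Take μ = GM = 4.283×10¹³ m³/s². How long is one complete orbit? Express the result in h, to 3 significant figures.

Semi-major axis a = (r_p + r_a)/2 = (4159.0 + 16840)/2 = 10500 km = 1.050×10⁷ m.
By Kepler's third law T = 2π√(a³/μ) = 2π × 5.199×10³ = 3.266×10⁴ s.
= 9.073 h.

T ≈ 9.07 h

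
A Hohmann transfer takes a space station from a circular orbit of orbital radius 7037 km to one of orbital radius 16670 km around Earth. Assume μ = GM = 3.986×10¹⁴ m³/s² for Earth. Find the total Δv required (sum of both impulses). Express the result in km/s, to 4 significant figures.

Δv_total ≈ 2.521 km/s

r₁ = 7037 km = 7.037×10⁶ m.
r₂ = 16670 km = 1.667×10⁷ m.
Transfer ellipse a_t = (r₁ + r₂)/2 = 1.185×10⁷ m.
At r₁: circular v_c1 = √(μ/r₁) = 7526 m/s; transfer-perigee v_p = √[μ(2/r₁ − 1/a_t)] = 8925 m/s.
Δv₁ = v_p − v_c1 = 1399 m/s.
At r₂: circular v_c2 = √(μ/r₂) = 4890 m/s; transfer-apogee v_a = √[μ(2/r₂ − 1/a_t)] = 3768 m/s.
Δv₂ = v_c2 − v_a = 1122 m/s.
Total Δv = Δv₁ + Δv₂ = 2521 m/s = 2.521 km/s.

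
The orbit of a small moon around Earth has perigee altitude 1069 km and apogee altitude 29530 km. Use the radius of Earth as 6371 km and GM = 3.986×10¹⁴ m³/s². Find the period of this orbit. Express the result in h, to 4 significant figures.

r_p = 6371 + 1069 = 7440.0 km = 7.4400×10⁶ m.
r_a = 6371 + 29530 = 35901 km = 3.5901×10⁷ m.
Semi-major axis a = (r_p + r_a)/2 = (7440.0 + 35901)/2 = 21670 km = 2.167×10⁷ m.
By Kepler's third law T = 2π√(a³/μ) = 2π × 5.053×10³ = 3.175×10⁴ s.
= 8.819 h.

T ≈ 8.819 h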